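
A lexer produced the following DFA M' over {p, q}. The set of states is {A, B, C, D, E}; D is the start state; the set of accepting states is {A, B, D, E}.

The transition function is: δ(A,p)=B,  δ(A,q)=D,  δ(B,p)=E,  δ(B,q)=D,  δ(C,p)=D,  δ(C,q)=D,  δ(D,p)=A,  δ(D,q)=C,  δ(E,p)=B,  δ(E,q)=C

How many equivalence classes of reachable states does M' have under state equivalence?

5

Every state is reachable, so we keep all 5.
P0 = {A,B,D,E} | {C}.
Split {A,B,D,E} by δ(·,q) → {A,B} and {D,E}.
Split {A,B} by δ(·,p) → {A} and {B}.
On input p, block {D,E} splits into {D} and {E}.
The partition is now stable with 5 blocks: {A} | {C} | {D} | {B} | {E}.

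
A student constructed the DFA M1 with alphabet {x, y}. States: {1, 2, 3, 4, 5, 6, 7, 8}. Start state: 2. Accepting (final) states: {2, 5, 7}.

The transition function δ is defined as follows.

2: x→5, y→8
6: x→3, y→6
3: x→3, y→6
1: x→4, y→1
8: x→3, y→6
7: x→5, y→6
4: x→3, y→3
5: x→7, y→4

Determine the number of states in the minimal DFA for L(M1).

2

Reachable states from the start: {2,3,4,5,6,7,8}. Unreachable: {1} — drop them.
Initial partition by acceptance: {2,5,7} | {3,4,6,8}.
The partition is now stable with 2 blocks: {2,5,7} | {3,4,6,8}.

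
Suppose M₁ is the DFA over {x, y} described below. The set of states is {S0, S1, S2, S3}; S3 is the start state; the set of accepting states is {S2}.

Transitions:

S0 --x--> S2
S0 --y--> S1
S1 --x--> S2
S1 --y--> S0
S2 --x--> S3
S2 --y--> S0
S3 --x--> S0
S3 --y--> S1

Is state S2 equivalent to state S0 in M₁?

No

Start with accepting vs non-accepting: {S2} | {S0,S1,S3}.
On input x, block {S0,S1,S3} splits into {S0,S1} and {S3}.
The partition is now stable with 3 blocks: {S2} | {S0,S1} | {S3}.
S2 and S0 end up in different blocks, so they are distinguishable. For instance, the string 'ε' is accepted from only S2.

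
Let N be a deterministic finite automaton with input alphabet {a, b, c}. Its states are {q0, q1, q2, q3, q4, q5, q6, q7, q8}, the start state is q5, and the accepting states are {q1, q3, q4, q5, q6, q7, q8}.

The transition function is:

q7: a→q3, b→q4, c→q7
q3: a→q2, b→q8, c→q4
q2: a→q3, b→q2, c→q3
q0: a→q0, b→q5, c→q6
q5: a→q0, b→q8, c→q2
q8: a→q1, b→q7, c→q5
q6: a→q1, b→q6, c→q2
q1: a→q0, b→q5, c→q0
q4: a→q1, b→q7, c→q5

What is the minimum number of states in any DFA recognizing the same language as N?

Initial partition by acceptance: {q1,q3,q4,q5,q6,q7,q8} | {q0,q2}.
Refine {q1,q3,q4,q5,q6,q7,q8} on symbol a: members go to different blocks, giving {q4,q6,q7,q8} and {q1,q3,q5}.
Refine {q4,q6,q7,q8} on symbol c: members go to different blocks, giving {q4,q8} and {q6} and {q7}.
Refine {q0,q2} on symbol a: members go to different blocks, giving {q0} and {q2}.
Split {q1,q3,q5} by δ(·,a) → {q1,q5} and {q3}.
On input b, block {q1,q5} splits into {q1} and {q5}.
No further refinement is possible. Final partition (8 blocks): {q4,q8} | {q0} | {q1} | {q6} | {q7} | {q2} | {q3} | {q5}.

8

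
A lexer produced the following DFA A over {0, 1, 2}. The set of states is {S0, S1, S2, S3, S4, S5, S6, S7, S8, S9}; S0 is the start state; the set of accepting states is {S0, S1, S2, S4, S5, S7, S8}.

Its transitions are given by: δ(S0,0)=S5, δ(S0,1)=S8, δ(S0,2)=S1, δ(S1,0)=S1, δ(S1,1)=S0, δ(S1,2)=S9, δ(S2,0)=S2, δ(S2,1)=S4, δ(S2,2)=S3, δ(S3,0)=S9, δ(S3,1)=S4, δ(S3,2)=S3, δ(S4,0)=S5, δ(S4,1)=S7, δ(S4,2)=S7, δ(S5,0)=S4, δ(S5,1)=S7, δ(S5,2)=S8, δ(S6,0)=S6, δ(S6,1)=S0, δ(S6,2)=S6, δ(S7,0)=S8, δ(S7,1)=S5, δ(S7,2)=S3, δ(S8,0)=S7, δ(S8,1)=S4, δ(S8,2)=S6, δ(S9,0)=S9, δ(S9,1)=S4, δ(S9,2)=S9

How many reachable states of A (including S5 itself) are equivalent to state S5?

Reachable states from the start: {S0,S1,S3,S4,S5,S6,S7,S8,S9}. Unreachable: {S2} — drop them.
Start with accepting vs non-accepting: {S0,S1,S4,S5,S7,S8} | {S3,S6,S9}.
Refine {S0,S1,S4,S5,S7,S8} on symbol 2: members go to different blocks, giving {S0,S4,S5} and {S1,S7,S8}.
Stable partition: {S0,S4,S5} | {S3,S6,S9} | {S1,S7,S8} — 3 equivalence classes.
State S5 belongs to the block {S0,S4,S5}, which has 3 states.

3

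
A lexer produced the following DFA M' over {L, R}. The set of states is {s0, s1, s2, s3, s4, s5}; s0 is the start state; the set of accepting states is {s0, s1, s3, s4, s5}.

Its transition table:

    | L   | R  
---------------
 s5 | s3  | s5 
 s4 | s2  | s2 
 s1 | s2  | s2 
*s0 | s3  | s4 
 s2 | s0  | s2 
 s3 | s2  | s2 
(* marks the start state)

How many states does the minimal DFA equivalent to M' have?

3

States {s1,s5} cannot be reached from the start state, so discard them.
P0 = {s0,s3,s4} | {s2}.
Split {s0,s3,s4} by δ(·,L) → {s3,s4} and {s0}.
The partition is now stable with 3 blocks: {s3,s4} | {s2} | {s0}.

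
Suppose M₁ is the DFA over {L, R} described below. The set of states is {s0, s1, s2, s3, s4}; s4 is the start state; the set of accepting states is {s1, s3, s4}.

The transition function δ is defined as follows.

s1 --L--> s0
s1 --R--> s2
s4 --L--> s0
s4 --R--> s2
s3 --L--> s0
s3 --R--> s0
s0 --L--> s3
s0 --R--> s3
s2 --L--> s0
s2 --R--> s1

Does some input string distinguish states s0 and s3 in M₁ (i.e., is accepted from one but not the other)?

Yes

P0 = {s1,s3,s4} | {s0,s2}.
Refine {s0,s2} on symbol L: members go to different blocks, giving {s0} and {s2}.
On input R, block {s1,s3,s4} splits into {s1,s4} and {s3}.
Stable partition: {s1,s4} | {s0} | {s2} | {s3} — 4 equivalence classes.
s0 and s3 end up in different blocks, so they are distinguishable. For instance, the string 'ε' is accepted from only s3.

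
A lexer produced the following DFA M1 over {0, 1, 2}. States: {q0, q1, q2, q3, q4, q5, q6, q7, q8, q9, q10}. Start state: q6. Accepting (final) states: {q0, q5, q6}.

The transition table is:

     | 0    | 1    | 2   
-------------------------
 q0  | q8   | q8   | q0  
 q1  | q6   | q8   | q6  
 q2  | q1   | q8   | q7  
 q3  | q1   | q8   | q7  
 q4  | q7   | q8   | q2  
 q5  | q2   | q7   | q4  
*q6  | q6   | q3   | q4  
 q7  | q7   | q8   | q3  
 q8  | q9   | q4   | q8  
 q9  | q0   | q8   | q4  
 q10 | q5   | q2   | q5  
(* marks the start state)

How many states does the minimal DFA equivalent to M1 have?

7

Reachable states from the start: {q0,q1,q2,q3,q4,q6,q7,q8,q9}. Unreachable: {q5,q10} — drop them.
P0 = {q0,q6} | {q1,q2,q3,q4,q7,q8,q9}.
On input 0, block {q0,q6} splits into {q0} and {q6}.
On input 0, block {q1,q2,q3,q4,q7,q8,q9} splits into {q2,q3,q4,q7,q8} and {q1} and {q9}.
On input 0, block {q2,q3,q4,q7,q8} splits into {q2,q3} and {q4,q7} and {q8}.
No further refinement is possible. Final partition (7 blocks): {q0} | {q2,q3} | {q6} | {q1} | {q9} | {q4,q7} | {q8}.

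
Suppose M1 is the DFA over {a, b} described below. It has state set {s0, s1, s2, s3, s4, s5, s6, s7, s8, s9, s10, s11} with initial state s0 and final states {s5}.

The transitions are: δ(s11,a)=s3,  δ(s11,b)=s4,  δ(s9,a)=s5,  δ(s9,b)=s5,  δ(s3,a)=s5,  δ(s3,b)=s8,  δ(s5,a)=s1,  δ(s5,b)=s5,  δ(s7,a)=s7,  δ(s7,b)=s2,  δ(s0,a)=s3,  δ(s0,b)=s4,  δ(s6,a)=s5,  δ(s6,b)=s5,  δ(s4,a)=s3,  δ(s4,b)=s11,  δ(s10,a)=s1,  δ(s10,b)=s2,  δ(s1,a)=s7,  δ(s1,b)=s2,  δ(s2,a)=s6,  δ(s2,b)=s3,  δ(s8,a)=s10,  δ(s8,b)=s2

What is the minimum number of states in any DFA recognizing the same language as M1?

States {s9} cannot be reached from the start state, so discard them.
P0 = {s5} | {s0,s1,s2,s3,s4,s6,s7,s8,s10,s11}.
Refine {s0,s1,s2,s3,s4,s6,s7,s8,s10,s11} on symbol a: members go to different blocks, giving {s0,s1,s2,s4,s7,s8,s10,s11} and {s3,s6}.
On input a, block {s0,s1,s2,s4,s7,s8,s10,s11} splits into {s0,s2,s4,s11} and {s1,s7,s8,s10}.
Refine {s0,s2,s4,s11} on symbol b: members go to different blocks, giving {s0,s4,s11} and {s2}.
Refine {s3,s6} on symbol b: members go to different blocks, giving {s3} and {s6}.
Stable partition: {s5} | {s0,s4,s11} | {s3} | {s1,s7,s8,s10} | {s2} | {s6} — 6 equivalence classes.

6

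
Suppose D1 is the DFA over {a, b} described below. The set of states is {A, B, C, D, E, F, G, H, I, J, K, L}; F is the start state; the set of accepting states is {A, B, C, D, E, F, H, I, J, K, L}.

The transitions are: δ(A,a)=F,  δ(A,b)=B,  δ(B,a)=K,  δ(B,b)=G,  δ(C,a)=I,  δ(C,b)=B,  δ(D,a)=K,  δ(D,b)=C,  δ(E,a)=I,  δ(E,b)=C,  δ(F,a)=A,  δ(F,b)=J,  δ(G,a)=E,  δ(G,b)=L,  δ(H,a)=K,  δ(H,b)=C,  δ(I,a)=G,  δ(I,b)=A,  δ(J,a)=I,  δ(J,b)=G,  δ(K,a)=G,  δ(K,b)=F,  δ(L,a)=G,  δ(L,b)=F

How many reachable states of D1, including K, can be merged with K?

Reachable states from the start: {A,B,C,E,F,G,I,J,K,L}. Unreachable: {D,H} — drop them.
P0 = {A,B,C,E,F,I,J,K,L} | {G}.
Split {A,B,C,E,F,I,J,K,L} by δ(·,a) → {A,B,C,E,F,J} and {I,K,L}.
On input a, block {A,B,C,E,F,J} splits into {B,C,E,J} and {A,F}.
On input b, block {B,C,E,J} splits into {B,J} and {C,E}.
On input b, block {C,E} splits into {C} and {E}.
No further refinement is possible. Final partition (6 blocks): {B,J} | {G} | {I,K,L} | {A,F} | {C} | {E}.
The equivalence class containing K is {I,K,L}, of size 3.

3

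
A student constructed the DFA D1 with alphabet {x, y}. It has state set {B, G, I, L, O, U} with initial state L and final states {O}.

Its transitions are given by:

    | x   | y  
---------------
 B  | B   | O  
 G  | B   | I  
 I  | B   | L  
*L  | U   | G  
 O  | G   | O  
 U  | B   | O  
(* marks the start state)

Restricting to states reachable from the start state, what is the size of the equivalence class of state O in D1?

Initial partition by acceptance: {O} | {B,G,I,L,U}.
Split {B,G,I,L,U} by δ(·,y) → {G,I,L} and {B,U}.
The partition is now stable with 3 blocks: {O} | {G,I,L} | {B,U}.
The equivalence class containing O is {O}, of size 1.

1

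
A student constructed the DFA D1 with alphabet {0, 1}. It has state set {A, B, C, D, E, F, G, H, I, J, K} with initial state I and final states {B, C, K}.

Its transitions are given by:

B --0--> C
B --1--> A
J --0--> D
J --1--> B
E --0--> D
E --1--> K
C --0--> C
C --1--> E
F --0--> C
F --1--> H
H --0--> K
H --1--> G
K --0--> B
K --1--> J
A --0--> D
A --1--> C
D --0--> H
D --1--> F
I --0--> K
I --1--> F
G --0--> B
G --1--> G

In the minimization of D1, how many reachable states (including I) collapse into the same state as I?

4

Initial partition by acceptance: {B,C,K} | {A,D,E,F,G,H,I,J}.
Refine {A,D,E,F,G,H,I,J} on symbol 0: members go to different blocks, giving {A,D,E,J} and {F,G,H,I}.
On input 0, block {A,D,E,J} splits into {A,E,J} and {D}.
Stable partition: {B,C,K} | {A,E,J} | {F,G,H,I} | {D} — 4 equivalence classes.
State I belongs to the block {F,G,H,I}, which has 4 states.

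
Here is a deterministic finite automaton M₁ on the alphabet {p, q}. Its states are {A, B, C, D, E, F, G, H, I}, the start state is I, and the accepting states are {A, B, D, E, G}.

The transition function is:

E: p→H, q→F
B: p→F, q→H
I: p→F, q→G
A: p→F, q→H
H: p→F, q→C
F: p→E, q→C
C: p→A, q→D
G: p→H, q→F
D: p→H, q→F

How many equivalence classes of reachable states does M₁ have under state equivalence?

States {B} cannot be reached from the start state, so discard them.
P0 = {A,D,E,G} | {C,F,H,I}.
Refine {C,F,H,I} on symbol p: members go to different blocks, giving {C,F} and {H,I}.
Split {A,D,E,G} by δ(·,p) → {D,E,G} and {A}.
Refine {C,F} on symbol p: members go to different blocks, giving {C} and {F}.
Refine {H,I} on symbol q: members go to different blocks, giving {H} and {I}.
No further refinement is possible. Final partition (6 blocks): {D,E,G} | {C} | {H} | {A} | {F} | {I}.

6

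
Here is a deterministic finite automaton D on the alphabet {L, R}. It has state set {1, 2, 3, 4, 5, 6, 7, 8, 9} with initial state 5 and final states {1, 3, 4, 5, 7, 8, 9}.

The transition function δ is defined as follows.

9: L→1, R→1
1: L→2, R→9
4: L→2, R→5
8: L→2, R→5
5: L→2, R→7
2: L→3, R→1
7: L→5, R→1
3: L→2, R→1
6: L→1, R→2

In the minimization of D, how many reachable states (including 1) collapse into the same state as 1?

First remove the unreachable states {4,6,8}; 6 states remain.
Start with accepting vs non-accepting: {1,3,5,7,9} | {2}.
Refine {1,3,5,7,9} on symbol L: members go to different blocks, giving {1,3,5} and {7,9}.
Split {1,3,5} by δ(·,R) → {1,5} and {3}.
No further refinement is possible. Final partition (4 blocks): {1,5} | {2} | {7,9} | {3}.
State 1 belongs to the block {1,5}, which has 2 states.

2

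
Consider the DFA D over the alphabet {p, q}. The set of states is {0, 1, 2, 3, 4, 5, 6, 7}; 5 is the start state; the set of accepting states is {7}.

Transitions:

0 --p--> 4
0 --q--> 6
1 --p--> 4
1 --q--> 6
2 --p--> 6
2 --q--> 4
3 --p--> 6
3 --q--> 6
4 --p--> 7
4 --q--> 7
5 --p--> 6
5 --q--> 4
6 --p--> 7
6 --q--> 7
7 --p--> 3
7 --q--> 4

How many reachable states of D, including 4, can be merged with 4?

First remove the unreachable states {0,1,2}; 5 states remain.
Start with accepting vs non-accepting: {7} | {3,4,5,6}.
Refine {3,4,5,6} on symbol p: members go to different blocks, giving {3,5} and {4,6}.
The partition is now stable with 3 blocks: {7} | {3,5} | {4,6}.
The equivalence class containing 4 is {4,6}, of size 2.

2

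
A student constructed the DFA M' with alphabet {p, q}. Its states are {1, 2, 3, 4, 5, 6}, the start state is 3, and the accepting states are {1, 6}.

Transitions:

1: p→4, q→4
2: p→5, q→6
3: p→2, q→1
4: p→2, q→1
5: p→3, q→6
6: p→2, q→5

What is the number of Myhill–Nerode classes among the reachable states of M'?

Start with accepting vs non-accepting: {1,6} | {2,3,4,5}.
No further refinement is possible. Final partition (2 blocks): {1,6} | {2,3,4,5}.

2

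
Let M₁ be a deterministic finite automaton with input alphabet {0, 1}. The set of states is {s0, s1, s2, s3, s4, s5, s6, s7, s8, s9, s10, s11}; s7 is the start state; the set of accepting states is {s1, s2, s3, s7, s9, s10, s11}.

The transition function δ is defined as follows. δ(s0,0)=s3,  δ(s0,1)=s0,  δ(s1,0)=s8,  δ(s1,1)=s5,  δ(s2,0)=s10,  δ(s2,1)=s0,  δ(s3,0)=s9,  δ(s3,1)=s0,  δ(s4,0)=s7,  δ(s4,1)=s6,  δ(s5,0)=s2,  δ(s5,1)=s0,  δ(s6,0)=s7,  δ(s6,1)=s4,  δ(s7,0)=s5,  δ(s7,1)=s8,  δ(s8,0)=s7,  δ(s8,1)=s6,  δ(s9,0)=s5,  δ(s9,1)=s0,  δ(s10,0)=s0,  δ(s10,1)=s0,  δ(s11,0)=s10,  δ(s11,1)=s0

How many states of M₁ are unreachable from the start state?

No path from s7 leads to s1, s11; the other 10 states are all reachable.

2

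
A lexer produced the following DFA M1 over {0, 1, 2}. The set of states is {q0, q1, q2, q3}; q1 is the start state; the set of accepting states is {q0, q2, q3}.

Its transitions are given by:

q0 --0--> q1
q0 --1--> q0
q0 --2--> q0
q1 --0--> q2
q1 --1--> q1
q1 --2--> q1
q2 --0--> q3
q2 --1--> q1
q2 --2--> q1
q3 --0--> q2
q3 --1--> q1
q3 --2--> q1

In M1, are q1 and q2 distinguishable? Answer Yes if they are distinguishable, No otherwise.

Reachable states from the start: {q1,q2,q3}. Unreachable: {q0} — drop them.
P0 = {q2,q3} | {q1}.
The partition is now stable with 2 blocks: {q2,q3} | {q1}.
q1 and q2 end up in different blocks, so they are distinguishable. For instance, the string 'ε' is accepted from only q2.

Yes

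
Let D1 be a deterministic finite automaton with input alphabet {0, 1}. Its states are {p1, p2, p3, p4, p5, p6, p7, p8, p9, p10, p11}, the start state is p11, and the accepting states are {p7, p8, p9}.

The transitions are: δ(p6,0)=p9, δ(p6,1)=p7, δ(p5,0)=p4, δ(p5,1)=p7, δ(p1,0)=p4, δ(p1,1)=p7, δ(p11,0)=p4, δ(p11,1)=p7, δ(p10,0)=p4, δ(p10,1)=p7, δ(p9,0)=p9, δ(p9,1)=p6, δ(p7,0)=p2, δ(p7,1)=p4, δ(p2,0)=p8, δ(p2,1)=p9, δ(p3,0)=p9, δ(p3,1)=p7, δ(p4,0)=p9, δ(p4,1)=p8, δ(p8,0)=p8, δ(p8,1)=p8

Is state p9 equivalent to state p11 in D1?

States {p1,p3,p5,p10} cannot be reached from the start state, so discard them.
Initial partition by acceptance: {p7,p8,p9} | {p2,p4,p6,p11}.
On input 0, block {p7,p8,p9} splits into {p8,p9} and {p7}.
Refine {p8,p9} on symbol 1: members go to different blocks, giving {p8} and {p9}.
Split {p2,p4,p6,p11} by δ(·,0) → {p4,p6} and {p2} and {p11}.
On input 1, block {p4,p6} splits into {p4} and {p6}.
No further refinement is possible. Final partition (7 blocks): {p8} | {p4} | {p7} | {p9} | {p2} | {p11} | {p6}.
p9 and p11 end up in different blocks, so they are distinguishable. For instance, the string 'ε' is accepted from only p9.

No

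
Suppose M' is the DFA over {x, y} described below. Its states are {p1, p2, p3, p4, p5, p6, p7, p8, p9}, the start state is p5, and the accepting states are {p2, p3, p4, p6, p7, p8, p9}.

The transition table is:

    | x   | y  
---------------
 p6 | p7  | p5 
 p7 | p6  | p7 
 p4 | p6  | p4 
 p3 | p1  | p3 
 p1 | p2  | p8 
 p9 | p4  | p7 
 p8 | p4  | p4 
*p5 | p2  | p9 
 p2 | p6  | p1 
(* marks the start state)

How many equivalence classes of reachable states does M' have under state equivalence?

5

Reachable states from the start: {p1,p2,p4,p5,p6,p7,p8,p9}. Unreachable: {p3} — drop them.
Start with accepting vs non-accepting: {p2,p4,p6,p7,p8,p9} | {p1,p5}.
Refine {p2,p4,p6,p7,p8,p9} on symbol y: members go to different blocks, giving {p4,p7,p8,p9} and {p2,p6}.
On input x, block {p4,p7,p8,p9} splits into {p4,p7} and {p8,p9}.
Split {p2,p6} by δ(·,x) → {p2} and {p6}.
Stable partition: {p4,p7} | {p1,p5} | {p2} | {p8,p9} | {p6} — 5 equivalence classes.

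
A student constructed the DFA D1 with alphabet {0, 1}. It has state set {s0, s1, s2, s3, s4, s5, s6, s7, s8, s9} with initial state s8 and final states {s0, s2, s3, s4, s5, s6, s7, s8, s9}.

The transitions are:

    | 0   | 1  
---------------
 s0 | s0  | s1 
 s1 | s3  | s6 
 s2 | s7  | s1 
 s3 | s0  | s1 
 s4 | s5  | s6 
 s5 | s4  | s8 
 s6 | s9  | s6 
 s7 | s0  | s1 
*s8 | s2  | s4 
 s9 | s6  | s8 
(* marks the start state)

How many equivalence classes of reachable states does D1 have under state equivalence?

5

All states are reachable from the start state.
Start with accepting vs non-accepting: {s0,s2,s3,s4,s5,s6,s7,s8,s9} | {s1}.
Refine {s0,s2,s3,s4,s5,s6,s7,s8,s9} on symbol 1: members go to different blocks, giving {s4,s5,s6,s8,s9} and {s0,s2,s3,s7}.
Split {s4,s5,s6,s8,s9} by δ(·,0) → {s4,s5,s6,s9} and {s8}.
On input 1, block {s4,s5,s6,s9} splits into {s4,s6} and {s5,s9}.
The partition is now stable with 5 blocks: {s4,s6} | {s1} | {s0,s2,s3,s7} | {s8} | {s5,s9}.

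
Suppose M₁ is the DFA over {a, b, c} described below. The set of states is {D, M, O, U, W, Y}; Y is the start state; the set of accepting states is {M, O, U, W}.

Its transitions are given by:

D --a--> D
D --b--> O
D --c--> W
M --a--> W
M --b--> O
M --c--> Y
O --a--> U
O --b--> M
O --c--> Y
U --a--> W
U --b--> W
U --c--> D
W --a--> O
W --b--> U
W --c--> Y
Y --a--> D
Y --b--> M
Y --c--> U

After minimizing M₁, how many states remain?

All states are reachable from the start state.
Initial partition by acceptance: {M,O,U,W} | {D,Y}.
The partition is now stable with 2 blocks: {M,O,U,W} | {D,Y}.

2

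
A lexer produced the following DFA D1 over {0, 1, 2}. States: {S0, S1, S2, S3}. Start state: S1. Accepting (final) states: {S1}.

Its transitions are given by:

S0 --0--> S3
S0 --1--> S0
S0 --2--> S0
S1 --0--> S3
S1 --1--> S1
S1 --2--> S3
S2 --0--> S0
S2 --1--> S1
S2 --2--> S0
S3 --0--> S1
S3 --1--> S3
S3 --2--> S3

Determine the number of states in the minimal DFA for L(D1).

2

First remove the unreachable states {S0,S2}; 2 states remain.
Initial partition by acceptance: {S1} | {S3}.
Stable partition: {S1} | {S3} — 2 equivalence classes.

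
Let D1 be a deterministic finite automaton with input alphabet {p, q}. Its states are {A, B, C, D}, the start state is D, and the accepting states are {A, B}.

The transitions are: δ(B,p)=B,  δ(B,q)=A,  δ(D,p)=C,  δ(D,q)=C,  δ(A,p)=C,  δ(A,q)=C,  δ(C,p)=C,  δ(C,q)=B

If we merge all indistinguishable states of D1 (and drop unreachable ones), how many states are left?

Start with accepting vs non-accepting: {A,B} | {C,D}.
Split {A,B} by δ(·,p) → {A} and {B}.
Split {C,D} by δ(·,q) → {C} and {D}.
No further refinement is possible. Final partition (4 blocks): {A} | {C} | {B} | {D}.

4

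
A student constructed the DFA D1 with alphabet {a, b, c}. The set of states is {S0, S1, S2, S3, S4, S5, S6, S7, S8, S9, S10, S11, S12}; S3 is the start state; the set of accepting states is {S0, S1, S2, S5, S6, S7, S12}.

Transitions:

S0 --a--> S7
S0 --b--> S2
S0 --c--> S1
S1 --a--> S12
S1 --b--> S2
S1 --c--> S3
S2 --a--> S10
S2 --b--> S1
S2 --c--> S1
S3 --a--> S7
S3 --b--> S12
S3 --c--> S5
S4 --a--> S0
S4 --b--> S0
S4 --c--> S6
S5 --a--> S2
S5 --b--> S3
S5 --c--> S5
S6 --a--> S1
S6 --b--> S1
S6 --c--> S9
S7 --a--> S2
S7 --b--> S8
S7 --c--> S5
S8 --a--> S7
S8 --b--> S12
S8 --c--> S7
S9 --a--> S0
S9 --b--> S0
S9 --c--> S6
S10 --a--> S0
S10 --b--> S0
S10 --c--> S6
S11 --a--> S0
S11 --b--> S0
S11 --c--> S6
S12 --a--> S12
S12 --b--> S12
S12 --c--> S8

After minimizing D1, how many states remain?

States {S4,S11} cannot be reached from the start state, so discard them.
Start with accepting vs non-accepting: {S0,S1,S2,S5,S6,S7,S12} | {S3,S8,S9,S10}.
Split {S0,S1,S2,S5,S6,S7,S12} by δ(·,a) → {S0,S1,S5,S6,S7,S12} and {S2}.
On input a, block {S0,S1,S5,S6,S7,S12} splits into {S0,S1,S6,S12} and {S5,S7}.
Split {S0,S1,S6,S12} by δ(·,a) → {S1,S6,S12} and {S0}.
Split {S1,S6,S12} by δ(·,b) → {S6,S12} and {S1}.
Split {S6,S12} by δ(·,a) → {S6} and {S12}.
On input a, block {S3,S8,S9,S10} splits into {S3,S8} and {S9,S10}.
The partition is now stable with 8 blocks: {S6} | {S3,S8} | {S2} | {S5,S7} | {S0} | {S1} | {S12} | {S9,S10}.

8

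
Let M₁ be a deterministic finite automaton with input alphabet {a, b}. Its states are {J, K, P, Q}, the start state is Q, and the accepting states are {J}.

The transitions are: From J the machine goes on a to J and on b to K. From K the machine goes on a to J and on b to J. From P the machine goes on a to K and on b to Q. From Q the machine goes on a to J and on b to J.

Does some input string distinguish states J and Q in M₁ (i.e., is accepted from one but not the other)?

Yes

Reachable states from the start: {J,K,Q}. Unreachable: {P} — drop them.
Initial partition by acceptance: {J} | {K,Q}.
Stable partition: {J} | {K,Q} — 2 equivalence classes.
J and Q end up in different blocks, so they are distinguishable. For instance, the string 'ε' is accepted from only J.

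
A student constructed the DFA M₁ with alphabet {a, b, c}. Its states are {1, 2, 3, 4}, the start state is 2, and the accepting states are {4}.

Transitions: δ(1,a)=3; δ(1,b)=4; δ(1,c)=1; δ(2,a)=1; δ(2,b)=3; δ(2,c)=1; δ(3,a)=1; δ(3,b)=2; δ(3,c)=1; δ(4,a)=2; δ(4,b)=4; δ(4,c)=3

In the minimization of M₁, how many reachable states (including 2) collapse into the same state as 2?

Initial partition by acceptance: {4} | {1,2,3}.
On input b, block {1,2,3} splits into {2,3} and {1}.
Stable partition: {4} | {2,3} | {1} — 3 equivalence classes.
State 2 belongs to the block {2,3}, which has 2 states.

2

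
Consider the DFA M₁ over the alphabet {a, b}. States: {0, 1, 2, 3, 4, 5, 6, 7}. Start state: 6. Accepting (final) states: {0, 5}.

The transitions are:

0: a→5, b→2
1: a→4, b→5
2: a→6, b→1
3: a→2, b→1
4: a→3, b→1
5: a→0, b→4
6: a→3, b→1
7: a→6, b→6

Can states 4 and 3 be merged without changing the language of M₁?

States {7} cannot be reached from the start state, so discard them.
Initial partition by acceptance: {0,5} | {1,2,3,4,6}.
On input b, block {1,2,3,4,6} splits into {2,3,4,6} and {1}.
The partition is now stable with 3 blocks: {0,5} | {2,3,4,6} | {1}.
4 and 3 lie in the same block of the stable partition, so they are equivalent — no string distinguishes them.

Yes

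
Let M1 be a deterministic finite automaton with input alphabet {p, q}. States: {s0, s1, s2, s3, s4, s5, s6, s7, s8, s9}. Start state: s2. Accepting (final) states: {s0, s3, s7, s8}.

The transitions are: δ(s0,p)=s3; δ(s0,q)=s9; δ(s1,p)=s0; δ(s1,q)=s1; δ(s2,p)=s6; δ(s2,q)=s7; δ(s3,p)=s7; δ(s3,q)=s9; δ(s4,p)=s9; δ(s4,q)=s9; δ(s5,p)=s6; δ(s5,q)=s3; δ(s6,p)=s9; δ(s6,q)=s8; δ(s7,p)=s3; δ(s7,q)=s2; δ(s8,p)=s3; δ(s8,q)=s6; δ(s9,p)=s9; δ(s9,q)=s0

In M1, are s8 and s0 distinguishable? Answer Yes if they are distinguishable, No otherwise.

States {s1,s4,s5} cannot be reached from the start state, so discard them.
Initial partition by acceptance: {s0,s3,s7,s8} | {s2,s6,s9}.
The partition is now stable with 2 blocks: {s0,s3,s7,s8} | {s2,s6,s9}.
s8 and s0 lie in the same block of the stable partition, so they are equivalent — no string distinguishes them.

No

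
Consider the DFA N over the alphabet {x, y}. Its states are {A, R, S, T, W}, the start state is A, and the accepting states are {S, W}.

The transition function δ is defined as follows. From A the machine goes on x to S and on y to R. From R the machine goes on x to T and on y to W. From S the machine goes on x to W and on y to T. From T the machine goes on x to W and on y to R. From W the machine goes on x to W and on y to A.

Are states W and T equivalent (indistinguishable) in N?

No

All states are reachable from the start state.
Start with accepting vs non-accepting: {S,W} | {A,R,T}.
Refine {A,R,T} on symbol x: members go to different blocks, giving {A,T} and {R}.
The partition is now stable with 3 blocks: {S,W} | {A,T} | {R}.
W and T end up in different blocks, so they are distinguishable. For instance, the string 'ε' is accepted from only W.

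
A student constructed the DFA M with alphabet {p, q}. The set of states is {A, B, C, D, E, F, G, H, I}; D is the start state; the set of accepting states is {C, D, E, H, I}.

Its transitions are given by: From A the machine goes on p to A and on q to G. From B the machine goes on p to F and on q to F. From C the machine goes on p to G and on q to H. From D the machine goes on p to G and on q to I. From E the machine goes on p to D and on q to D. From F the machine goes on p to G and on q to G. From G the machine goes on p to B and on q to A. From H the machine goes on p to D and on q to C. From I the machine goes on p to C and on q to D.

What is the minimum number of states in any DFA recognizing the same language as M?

Reachable states from the start: {A,B,C,D,F,G,H,I}. Unreachable: {E} — drop them.
Initial partition by acceptance: {C,D,H,I} | {A,B,F,G}.
On input p, block {C,D,H,I} splits into {C,D} and {H,I}.
Stable partition: {C,D} | {A,B,F,G} | {H,I} — 3 equivalence classes.

3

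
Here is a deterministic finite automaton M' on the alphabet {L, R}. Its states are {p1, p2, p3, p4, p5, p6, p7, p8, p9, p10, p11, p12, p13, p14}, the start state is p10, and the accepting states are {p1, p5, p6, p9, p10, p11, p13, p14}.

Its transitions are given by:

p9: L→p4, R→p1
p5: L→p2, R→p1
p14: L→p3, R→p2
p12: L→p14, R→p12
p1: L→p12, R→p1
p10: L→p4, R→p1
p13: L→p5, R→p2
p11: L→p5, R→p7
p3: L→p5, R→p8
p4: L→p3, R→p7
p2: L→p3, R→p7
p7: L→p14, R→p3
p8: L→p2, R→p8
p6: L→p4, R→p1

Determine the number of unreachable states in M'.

BFS from p10 reaches {p1, p2, p3, p4, p5, p7, p8, p10, p12, p14}; the 4 state(s) p6, p9, p11, p13 are never visited.

4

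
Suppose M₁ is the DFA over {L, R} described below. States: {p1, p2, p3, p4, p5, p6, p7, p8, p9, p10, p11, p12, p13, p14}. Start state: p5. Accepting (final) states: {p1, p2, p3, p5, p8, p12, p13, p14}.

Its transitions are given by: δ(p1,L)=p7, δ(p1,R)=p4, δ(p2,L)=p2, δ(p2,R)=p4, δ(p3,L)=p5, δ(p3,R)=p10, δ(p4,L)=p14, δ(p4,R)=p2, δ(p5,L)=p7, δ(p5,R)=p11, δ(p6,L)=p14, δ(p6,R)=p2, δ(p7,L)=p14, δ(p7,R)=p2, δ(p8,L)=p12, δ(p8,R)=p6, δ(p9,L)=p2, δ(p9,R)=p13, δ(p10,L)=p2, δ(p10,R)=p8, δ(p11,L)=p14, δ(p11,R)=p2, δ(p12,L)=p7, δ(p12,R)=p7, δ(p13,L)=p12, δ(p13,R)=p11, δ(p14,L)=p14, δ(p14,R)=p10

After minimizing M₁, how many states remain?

6

First remove the unreachable states {p1,p3,p9,p13}; 10 states remain.
Initial partition by acceptance: {p2,p5,p8,p12,p14} | {p4,p6,p7,p10,p11}.
On input L, block {p2,p5,p8,p12,p14} splits into {p2,p8,p14} and {p5,p12}.
On input L, block {p2,p8,p14} splits into {p2,p14} and {p8}.
On input R, block {p4,p6,p7,p10,p11} splits into {p4,p6,p7,p11} and {p10}.
On input R, block {p2,p14} splits into {p2} and {p14}.
The partition is now stable with 6 blocks: {p2} | {p4,p6,p7,p11} | {p5,p12} | {p8} | {p10} | {p14}.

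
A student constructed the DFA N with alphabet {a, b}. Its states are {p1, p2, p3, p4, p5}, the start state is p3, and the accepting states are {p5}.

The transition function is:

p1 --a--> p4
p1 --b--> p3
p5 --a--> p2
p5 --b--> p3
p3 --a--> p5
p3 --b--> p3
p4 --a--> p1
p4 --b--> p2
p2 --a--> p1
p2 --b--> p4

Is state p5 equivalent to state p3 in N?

No

Every state is reachable, so we keep all 5.
P0 = {p5} | {p1,p2,p3,p4}.
On input a, block {p1,p2,p3,p4} splits into {p1,p2,p4} and {p3}.
On input b, block {p1,p2,p4} splits into {p2,p4} and {p1}.
Stable partition: {p5} | {p2,p4} | {p3} | {p1} — 4 equivalence classes.
p5 and p3 end up in different blocks, so they are distinguishable. For instance, the string 'ε' is accepted from only p5.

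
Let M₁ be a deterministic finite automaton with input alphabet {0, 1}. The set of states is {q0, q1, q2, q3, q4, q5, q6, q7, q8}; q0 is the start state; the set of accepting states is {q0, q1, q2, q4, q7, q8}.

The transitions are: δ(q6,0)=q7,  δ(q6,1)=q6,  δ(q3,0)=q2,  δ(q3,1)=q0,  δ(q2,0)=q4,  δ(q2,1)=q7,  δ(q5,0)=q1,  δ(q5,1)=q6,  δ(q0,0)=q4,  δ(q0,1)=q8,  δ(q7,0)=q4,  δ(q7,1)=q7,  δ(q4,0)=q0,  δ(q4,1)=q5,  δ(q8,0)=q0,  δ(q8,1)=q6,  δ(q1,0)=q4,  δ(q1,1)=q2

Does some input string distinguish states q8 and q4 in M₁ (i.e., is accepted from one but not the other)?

No

Reachable states from the start: {q0,q1,q2,q4,q5,q6,q7,q8}. Unreachable: {q3} — drop them.
Start with accepting vs non-accepting: {q0,q1,q2,q4,q7,q8} | {q5,q6}.
Refine {q0,q1,q2,q4,q7,q8} on symbol 1: members go to different blocks, giving {q0,q1,q2,q7} and {q4,q8}.
Refine {q0,q1,q2,q7} on symbol 1: members go to different blocks, giving {q1,q2,q7} and {q0}.
No further refinement is possible. Final partition (4 blocks): {q1,q2,q7} | {q5,q6} | {q4,q8} | {q0}.
q8 and q4 lie in the same block of the stable partition, so they are equivalent — no string distinguishes them.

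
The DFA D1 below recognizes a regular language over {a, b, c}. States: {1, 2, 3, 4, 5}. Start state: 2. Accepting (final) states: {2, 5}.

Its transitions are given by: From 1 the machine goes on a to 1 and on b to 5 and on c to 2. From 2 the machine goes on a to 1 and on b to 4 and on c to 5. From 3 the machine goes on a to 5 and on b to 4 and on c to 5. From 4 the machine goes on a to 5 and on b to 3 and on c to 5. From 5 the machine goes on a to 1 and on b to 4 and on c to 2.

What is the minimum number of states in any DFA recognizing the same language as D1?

3

Start with accepting vs non-accepting: {2,5} | {1,3,4}.
On input a, block {1,3,4} splits into {3,4} and {1}.
No further refinement is possible. Final partition (3 blocks): {2,5} | {3,4} | {1}.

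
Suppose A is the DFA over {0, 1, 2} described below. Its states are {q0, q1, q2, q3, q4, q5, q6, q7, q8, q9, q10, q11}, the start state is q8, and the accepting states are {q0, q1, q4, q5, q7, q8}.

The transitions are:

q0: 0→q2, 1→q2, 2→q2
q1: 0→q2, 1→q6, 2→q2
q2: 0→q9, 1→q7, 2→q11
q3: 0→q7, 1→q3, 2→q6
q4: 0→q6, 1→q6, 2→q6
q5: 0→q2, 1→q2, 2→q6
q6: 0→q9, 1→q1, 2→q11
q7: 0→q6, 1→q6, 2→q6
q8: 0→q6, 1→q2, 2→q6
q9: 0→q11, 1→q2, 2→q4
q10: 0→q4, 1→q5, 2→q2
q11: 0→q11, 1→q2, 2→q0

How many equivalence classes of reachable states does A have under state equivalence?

Reachable states from the start: {q0,q1,q2,q4,q6,q7,q8,q9,q11}. Unreachable: {q3,q5,q10} — drop them.
Start with accepting vs non-accepting: {q0,q1,q4,q7,q8} | {q2,q6,q9,q11}.
On input 1, block {q2,q6,q9,q11} splits into {q2,q6} and {q9,q11}.
The partition is now stable with 3 blocks: {q0,q1,q4,q7,q8} | {q2,q6} | {q9,q11}.

3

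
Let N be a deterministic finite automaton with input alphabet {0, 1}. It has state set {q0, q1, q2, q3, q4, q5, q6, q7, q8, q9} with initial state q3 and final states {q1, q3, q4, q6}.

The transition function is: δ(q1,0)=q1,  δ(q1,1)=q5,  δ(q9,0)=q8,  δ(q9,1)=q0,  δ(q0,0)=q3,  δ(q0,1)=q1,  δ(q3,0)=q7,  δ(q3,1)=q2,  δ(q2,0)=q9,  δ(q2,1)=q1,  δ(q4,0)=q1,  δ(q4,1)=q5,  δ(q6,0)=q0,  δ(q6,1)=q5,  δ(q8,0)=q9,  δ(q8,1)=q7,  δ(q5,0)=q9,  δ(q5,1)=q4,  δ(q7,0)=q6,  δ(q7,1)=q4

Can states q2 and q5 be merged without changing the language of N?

Yes

All states are reachable from the start state.
Initial partition by acceptance: {q1,q3,q4,q6} | {q0,q2,q5,q7,q8,q9}.
Refine {q1,q3,q4,q6} on symbol 0: members go to different blocks, giving {q1,q4} and {q3,q6}.
On input 0, block {q0,q2,q5,q7,q8,q9} splits into {q2,q5,q8,q9} and {q0,q7}.
Refine {q2,q5,q8,q9} on symbol 1: members go to different blocks, giving {q2,q5} and {q8,q9}.
The partition is now stable with 5 blocks: {q1,q4} | {q2,q5} | {q3,q6} | {q0,q7} | {q8,q9}.
q2 and q5 lie in the same block of the stable partition, so they are equivalent — no string distinguishes them.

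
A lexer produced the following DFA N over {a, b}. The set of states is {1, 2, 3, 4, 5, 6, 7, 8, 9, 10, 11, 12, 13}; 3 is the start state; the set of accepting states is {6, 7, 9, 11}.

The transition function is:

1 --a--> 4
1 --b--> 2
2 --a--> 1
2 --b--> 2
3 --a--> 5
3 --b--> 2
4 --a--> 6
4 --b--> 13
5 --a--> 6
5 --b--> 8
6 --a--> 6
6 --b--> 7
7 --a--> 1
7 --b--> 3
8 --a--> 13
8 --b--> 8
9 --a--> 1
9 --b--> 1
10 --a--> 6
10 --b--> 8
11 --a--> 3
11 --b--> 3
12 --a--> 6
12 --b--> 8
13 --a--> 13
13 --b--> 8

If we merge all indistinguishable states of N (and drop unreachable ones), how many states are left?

6

States {9,10,11,12} cannot be reached from the start state, so discard them.
P0 = {6,7} | {1,2,3,4,5,8,13}.
Refine {6,7} on symbol a: members go to different blocks, giving {6} and {7}.
Refine {1,2,3,4,5,8,13} on symbol a: members go to different blocks, giving {1,2,3,8,13} and {4,5}.
Refine {1,2,3,8,13} on symbol a: members go to different blocks, giving {2,8,13} and {1,3}.
Split {2,8,13} by δ(·,a) → {8,13} and {2}.
No further refinement is possible. Final partition (6 blocks): {6} | {8,13} | {7} | {4,5} | {1,3} | {2}.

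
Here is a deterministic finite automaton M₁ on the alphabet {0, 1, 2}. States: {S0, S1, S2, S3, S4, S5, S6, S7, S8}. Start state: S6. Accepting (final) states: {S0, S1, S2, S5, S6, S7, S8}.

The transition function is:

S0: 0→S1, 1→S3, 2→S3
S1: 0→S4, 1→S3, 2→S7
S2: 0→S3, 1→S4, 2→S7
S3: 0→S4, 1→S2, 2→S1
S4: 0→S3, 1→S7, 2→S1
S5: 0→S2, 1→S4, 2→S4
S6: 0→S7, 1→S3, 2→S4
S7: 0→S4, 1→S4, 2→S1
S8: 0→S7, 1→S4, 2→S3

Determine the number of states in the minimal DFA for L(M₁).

Reachable states from the start: {S1,S2,S3,S4,S6,S7}. Unreachable: {S0,S5,S8} — drop them.
Start with accepting vs non-accepting: {S1,S2,S6,S7} | {S3,S4}.
On input 0, block {S1,S2,S6,S7} splits into {S1,S2,S7} and {S6}.
Stable partition: {S1,S2,S7} | {S3,S4} | {S6} — 3 equivalence classes.

3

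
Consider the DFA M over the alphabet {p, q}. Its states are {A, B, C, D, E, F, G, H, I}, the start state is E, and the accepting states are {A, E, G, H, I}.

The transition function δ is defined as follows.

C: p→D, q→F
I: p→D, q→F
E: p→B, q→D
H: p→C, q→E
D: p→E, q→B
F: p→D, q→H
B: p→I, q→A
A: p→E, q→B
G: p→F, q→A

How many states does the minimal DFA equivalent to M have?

First remove the unreachable states {G}; 8 states remain.
P0 = {A,E,H,I} | {B,C,D,F}.
Refine {A,E,H,I} on symbol p: members go to different blocks, giving {E,H,I} and {A}.
On input q, block {E,H,I} splits into {E,I} and {H}.
Refine {B,C,D,F} on symbol p: members go to different blocks, giving {B,D} and {C,F}.
Split {E,I} by δ(·,q) → {E} and {I}.
On input p, block {B,D} splits into {B} and {D}.
Split {C,F} by δ(·,q) → {C} and {F}.
The partition is now stable with 8 blocks: {E} | {B} | {A} | {H} | {C} | {I} | {D} | {F}.

8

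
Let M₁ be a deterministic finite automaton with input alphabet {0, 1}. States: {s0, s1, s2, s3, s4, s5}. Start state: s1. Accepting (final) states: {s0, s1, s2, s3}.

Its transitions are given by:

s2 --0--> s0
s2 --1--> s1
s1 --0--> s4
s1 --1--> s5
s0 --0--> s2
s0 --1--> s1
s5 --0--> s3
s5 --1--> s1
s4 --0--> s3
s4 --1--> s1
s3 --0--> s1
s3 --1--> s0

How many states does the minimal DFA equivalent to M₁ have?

4

Every state is reachable, so we keep all 6.
P0 = {s0,s1,s2,s3} | {s4,s5}.
Refine {s0,s1,s2,s3} on symbol 0: members go to different blocks, giving {s0,s2,s3} and {s1}.
Split {s0,s2,s3} by δ(·,0) → {s0,s2} and {s3}.
No further refinement is possible. Final partition (4 blocks): {s0,s2} | {s4,s5} | {s1} | {s3}.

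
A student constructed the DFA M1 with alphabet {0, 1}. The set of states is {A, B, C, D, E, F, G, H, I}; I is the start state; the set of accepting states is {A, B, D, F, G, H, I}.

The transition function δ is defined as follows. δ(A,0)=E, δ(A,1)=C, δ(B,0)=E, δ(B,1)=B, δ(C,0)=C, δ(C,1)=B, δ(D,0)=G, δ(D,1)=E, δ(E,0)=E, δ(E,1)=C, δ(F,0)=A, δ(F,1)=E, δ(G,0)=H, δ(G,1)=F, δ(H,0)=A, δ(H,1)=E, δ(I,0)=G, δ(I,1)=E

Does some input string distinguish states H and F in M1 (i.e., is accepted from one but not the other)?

No

States {D} cannot be reached from the start state, so discard them.
Initial partition by acceptance: {A,B,F,G,H,I} | {C,E}.
On input 0, block {A,B,F,G,H,I} splits into {F,G,H,I} and {A,B}.
On input 0, block {F,G,H,I} splits into {F,H} and {G,I}.
Split {C,E} by δ(·,1) → {C} and {E}.
Split {A,B} by δ(·,1) → {A} and {B}.
Refine {G,I} on symbol 0: members go to different blocks, giving {G} and {I}.
The partition is now stable with 7 blocks: {F,H} | {C} | {A} | {G} | {E} | {B} | {I}.
H and F lie in the same block of the stable partition, so they are equivalent — no string distinguishes them.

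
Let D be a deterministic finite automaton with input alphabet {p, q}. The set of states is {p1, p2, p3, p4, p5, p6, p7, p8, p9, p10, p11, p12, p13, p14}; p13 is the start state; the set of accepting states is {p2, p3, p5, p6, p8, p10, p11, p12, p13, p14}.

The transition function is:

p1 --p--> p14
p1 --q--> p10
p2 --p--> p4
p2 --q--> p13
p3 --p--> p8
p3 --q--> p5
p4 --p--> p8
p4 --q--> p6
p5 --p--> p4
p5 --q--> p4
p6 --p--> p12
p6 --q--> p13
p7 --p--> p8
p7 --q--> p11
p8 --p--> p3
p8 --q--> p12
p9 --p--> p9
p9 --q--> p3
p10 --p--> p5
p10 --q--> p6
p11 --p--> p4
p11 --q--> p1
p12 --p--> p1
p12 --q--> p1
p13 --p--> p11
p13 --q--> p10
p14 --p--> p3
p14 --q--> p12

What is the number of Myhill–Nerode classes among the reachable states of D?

4

States {p2,p7,p9} cannot be reached from the start state, so discard them.
Initial partition by acceptance: {p3,p5,p6,p8,p10,p11,p12,p13,p14} | {p1,p4}.
On input p, block {p3,p5,p6,p8,p10,p11,p12,p13,p14} splits into {p3,p6,p8,p10,p13,p14} and {p5,p11,p12}.
On input p, block {p3,p6,p8,p10,p13,p14} splits into {p3,p8,p14} and {p6,p10,p13}.
No further refinement is possible. Final partition (4 blocks): {p3,p8,p14} | {p1,p4} | {p5,p11,p12} | {p6,p10,p13}.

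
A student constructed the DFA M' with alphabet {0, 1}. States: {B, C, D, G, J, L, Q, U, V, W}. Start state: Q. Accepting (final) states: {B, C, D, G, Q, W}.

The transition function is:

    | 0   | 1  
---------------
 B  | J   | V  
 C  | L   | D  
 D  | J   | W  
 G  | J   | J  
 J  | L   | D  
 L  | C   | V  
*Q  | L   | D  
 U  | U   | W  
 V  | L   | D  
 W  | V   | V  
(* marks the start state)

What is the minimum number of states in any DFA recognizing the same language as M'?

5

First remove the unreachable states {B,G,U}; 7 states remain.
P0 = {C,D,Q,W} | {J,L,V}.
On input 1, block {C,D,Q,W} splits into {C,D,Q} and {W}.
On input 1, block {C,D,Q} splits into {C,Q} and {D}.
On input 0, block {J,L,V} splits into {J,V} and {L}.
No further refinement is possible. Final partition (5 blocks): {C,Q} | {J,V} | {W} | {D} | {L}.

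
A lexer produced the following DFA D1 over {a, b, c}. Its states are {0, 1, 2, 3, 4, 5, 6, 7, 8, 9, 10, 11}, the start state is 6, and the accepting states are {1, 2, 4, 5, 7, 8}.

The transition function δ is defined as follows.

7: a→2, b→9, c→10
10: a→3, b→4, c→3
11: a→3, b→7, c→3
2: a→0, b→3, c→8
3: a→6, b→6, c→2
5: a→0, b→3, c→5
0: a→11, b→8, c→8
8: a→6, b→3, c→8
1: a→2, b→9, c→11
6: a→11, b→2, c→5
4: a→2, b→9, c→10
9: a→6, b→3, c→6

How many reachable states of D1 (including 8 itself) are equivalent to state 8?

3

First remove the unreachable states {1}; 11 states remain.
Initial partition by acceptance: {2,4,5,7,8} | {0,3,6,9,10,11}.
Refine {2,4,5,7,8} on symbol a: members go to different blocks, giving {2,5,8} and {4,7}.
Split {0,3,6,9,10,11} by δ(·,b) → {0,6} and {3,9} and {10,11}.
On input b, block {3,9} splits into {3} and {9}.
The partition is now stable with 6 blocks: {2,5,8} | {0,6} | {4,7} | {3} | {10,11} | {9}.
State 8 belongs to the block {2,5,8}, which has 3 states.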